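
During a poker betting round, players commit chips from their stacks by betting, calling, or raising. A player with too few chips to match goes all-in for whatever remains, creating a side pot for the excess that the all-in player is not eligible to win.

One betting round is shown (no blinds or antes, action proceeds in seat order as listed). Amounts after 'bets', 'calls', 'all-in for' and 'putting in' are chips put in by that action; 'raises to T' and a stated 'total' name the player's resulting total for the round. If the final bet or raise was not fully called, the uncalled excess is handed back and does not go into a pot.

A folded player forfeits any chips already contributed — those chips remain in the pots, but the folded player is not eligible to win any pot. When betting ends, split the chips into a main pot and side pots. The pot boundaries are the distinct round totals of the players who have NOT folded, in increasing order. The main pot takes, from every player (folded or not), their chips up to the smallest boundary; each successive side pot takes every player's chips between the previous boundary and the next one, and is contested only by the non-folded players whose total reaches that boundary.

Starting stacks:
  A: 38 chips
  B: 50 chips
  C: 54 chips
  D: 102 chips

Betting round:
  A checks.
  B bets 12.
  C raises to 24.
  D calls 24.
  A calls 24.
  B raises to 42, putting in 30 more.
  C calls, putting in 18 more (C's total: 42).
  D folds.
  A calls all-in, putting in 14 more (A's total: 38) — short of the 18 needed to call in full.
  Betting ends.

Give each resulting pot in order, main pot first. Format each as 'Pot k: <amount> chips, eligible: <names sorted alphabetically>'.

Pot 1: 138 chips, eligible: A, B, C
Pot 2: 8 chips, eligible: B, C

Derivation:
Contributions: A=38, B=42, C=42, D=24
Folded: D
Pot levels (distinct totals of non-folded players): 38, 42
Layer 1-38: A 38 + B 38 + C 38 + D 24 = 138 chips; eligible A, B, C
Layer 39-42: 4 each from B, C = 4*2 = 8 chips; eligible B, C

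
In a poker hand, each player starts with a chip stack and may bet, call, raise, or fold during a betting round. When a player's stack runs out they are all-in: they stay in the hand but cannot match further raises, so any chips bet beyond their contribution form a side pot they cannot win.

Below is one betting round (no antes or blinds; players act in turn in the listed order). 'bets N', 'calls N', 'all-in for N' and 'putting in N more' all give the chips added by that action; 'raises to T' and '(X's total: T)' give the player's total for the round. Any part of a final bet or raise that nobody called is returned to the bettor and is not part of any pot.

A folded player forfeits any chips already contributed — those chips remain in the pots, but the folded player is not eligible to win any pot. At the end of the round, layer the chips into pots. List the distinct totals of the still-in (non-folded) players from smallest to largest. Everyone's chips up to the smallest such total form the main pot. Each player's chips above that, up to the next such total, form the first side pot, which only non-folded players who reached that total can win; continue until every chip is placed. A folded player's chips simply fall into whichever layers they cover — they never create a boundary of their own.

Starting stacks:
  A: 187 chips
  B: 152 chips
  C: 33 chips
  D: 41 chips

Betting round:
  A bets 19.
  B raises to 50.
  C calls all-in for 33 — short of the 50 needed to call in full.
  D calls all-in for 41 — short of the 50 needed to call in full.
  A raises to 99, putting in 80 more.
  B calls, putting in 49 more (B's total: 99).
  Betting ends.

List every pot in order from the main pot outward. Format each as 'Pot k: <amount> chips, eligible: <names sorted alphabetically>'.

Pot 1: 132 chips, eligible: A, B, C, D
Pot 2: 24 chips, eligible: A, B, D
Pot 3: 116 chips, eligible: A, B

Derivation:
Contributions: A=99, B=99, C=33, D=41
Pot levels (distinct totals of non-folded players): 33, 41, 99
Layer 1-33: 33 each from A, B, C, D = 33*4 = 132 chips; eligible A, B, C, D
Layer 34-41: 8 each from A, B, D = 8*3 = 24 chips; eligible A, B, D
Layer 42-99: 58 each from A, B = 58*2 = 116 chips; eligible A, B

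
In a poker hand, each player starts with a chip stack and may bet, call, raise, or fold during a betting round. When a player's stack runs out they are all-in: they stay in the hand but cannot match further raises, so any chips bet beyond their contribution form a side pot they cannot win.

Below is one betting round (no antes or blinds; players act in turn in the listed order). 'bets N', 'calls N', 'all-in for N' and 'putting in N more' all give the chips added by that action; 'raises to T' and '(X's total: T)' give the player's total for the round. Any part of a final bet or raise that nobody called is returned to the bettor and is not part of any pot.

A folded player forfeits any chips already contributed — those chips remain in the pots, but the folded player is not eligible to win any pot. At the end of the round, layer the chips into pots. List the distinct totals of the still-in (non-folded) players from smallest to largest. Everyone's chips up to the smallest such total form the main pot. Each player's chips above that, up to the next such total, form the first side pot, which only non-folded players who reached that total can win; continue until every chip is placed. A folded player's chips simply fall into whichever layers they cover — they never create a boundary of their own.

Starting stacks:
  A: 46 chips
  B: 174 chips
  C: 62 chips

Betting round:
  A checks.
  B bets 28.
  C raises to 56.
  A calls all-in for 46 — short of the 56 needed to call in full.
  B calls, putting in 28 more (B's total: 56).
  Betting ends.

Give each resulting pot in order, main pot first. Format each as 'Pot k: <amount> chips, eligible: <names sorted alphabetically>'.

Pot 1: 138 chips, eligible: A, B, C
Pot 2: 20 chips, eligible: B, C

Derivation:
Contributions: A=46, B=56, C=56
Pot levels (distinct totals of non-folded players): 46, 56
Layer 1-46: 46 each from A, B, C = 46*3 = 138 chips; eligible A, B, C
Layer 47-56: 10 each from B, C = 10*2 = 20 chips; eligible B, C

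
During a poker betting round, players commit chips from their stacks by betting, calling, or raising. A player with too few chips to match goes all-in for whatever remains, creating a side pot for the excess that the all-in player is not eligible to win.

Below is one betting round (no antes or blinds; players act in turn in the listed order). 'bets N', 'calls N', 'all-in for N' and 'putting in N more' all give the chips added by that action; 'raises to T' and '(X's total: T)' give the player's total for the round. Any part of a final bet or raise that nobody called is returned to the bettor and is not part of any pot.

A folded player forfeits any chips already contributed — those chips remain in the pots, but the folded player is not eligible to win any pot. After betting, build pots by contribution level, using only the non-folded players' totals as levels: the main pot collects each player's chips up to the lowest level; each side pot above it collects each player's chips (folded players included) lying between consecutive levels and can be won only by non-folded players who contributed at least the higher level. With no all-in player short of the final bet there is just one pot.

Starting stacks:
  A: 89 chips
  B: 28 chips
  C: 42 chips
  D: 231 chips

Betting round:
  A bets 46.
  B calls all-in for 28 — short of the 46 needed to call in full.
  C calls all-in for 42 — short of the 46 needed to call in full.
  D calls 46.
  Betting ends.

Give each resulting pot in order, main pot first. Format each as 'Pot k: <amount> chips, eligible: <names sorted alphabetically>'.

Pot 1: 112 chips, eligible: A, B, C, D
Pot 2: 42 chips, eligible: A, C, D
Pot 3: 8 chips, eligible: A, D

Derivation:
Contributions: A=46, B=28, C=42, D=46
Pot levels (distinct totals of non-folded players): 28, 42, 46
Layer 1-28: 28 each from A, B, C, D = 28*4 = 112 chips; eligible A, B, C, D
Layer 29-42: 14 each from A, C, D = 14*3 = 42 chips; eligible A, C, D
Layer 43-46: 4 each from A, D = 4*2 = 8 chips; eligible A, D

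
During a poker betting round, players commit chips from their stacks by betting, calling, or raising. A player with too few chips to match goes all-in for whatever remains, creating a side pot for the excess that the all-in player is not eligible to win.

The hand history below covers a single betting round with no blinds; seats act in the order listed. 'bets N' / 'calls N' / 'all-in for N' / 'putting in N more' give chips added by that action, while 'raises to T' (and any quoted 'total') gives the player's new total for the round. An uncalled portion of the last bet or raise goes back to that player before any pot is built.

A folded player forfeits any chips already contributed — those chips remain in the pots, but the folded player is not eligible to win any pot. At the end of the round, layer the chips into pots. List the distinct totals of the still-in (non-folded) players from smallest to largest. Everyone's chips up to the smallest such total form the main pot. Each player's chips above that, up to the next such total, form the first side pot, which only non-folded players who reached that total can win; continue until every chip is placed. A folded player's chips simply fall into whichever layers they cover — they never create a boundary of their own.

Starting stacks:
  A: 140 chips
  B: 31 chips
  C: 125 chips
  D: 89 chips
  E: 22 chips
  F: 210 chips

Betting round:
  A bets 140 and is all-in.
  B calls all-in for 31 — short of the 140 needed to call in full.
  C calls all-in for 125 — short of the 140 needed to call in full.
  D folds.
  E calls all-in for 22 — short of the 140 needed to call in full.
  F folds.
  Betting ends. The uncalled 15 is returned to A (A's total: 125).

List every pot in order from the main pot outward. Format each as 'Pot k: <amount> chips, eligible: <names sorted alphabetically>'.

Pot 1: 88 chips, eligible: A, B, C, E
Pot 2: 27 chips, eligible: A, B, C
Pot 3: 188 chips, eligible: A, C

Derivation:
Contributions (after 15 returned to A): A=125, B=31, C=125, E=22
Folded: D, F
Pot levels (distinct totals of non-folded players): 22, 31, 125
Layer 1-22: 22 each from A, B, C, E = 22*4 = 88 chips; eligible A, B, C, E
Layer 23-31: 9 each from A, B, C = 9*3 = 27 chips; eligible A, B, C
Layer 32-125: 94 each from A, C = 94*2 = 188 chips; eligible A, C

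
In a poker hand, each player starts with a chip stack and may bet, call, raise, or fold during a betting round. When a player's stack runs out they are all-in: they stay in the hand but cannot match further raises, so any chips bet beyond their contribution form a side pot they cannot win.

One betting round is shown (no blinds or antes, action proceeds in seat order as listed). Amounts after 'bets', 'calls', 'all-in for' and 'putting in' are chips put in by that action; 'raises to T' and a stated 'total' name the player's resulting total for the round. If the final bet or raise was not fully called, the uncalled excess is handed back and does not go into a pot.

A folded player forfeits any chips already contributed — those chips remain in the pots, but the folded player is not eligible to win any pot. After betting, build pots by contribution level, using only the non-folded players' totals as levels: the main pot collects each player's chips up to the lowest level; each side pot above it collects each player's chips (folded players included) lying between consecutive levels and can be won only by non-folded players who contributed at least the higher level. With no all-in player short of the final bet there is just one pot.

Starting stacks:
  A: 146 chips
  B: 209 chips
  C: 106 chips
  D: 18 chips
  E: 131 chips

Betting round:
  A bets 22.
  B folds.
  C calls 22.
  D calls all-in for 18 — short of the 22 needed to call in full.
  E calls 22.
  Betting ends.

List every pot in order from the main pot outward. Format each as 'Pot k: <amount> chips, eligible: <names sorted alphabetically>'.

Pot 1: 72 chips, eligible: A, C, D, E
Pot 2: 12 chips, eligible: A, C, E

Derivation:
Contributions: A=22, C=22, D=18, E=22
Folded: B
Pot levels (distinct totals of non-folded players): 18, 22
Layer 1-18: 18 each from A, C, D, E = 18*4 = 72 chips; eligible A, C, D, E
Layer 19-22: 4 each from A, C, E = 4*3 = 12 chips; eligible A, C, E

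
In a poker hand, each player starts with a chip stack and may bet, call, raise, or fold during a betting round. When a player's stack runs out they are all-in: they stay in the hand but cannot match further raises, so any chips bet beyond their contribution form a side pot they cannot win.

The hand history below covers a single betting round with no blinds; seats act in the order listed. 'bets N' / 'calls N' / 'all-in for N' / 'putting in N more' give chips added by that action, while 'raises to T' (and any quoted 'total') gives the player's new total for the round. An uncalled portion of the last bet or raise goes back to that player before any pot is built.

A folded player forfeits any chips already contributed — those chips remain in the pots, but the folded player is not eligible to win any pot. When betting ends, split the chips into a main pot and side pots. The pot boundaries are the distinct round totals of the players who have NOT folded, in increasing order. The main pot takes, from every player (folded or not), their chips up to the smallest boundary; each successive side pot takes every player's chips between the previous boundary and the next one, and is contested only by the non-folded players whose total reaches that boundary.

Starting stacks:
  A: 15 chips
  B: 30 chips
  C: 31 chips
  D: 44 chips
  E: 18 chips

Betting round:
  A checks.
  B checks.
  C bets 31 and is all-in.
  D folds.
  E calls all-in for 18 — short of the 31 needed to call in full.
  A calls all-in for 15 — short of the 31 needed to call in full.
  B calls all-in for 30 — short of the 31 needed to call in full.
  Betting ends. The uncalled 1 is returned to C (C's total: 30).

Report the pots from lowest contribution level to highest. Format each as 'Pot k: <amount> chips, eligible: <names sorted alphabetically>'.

Contributions (after 1 returned to C): A=15, B=30, C=30, E=18
Folded: D
Pot levels (distinct totals of non-folded players): 15, 18, 30
Layer 1-15: 15 each from A, B, C, E = 15*4 = 60 chips; eligible A, B, C, E
Layer 16-18: 3 each from B, C, E = 3*3 = 9 chips; eligible B, C, E
Layer 19-30: 12 each from B, C = 12*2 = 24 chips; eligible B, C

Pot 1: 60 chips, eligible: A, B, C, E
Pot 2: 9 chips, eligible: B, C, E
Pot 3: 24 chips, eligible: B, C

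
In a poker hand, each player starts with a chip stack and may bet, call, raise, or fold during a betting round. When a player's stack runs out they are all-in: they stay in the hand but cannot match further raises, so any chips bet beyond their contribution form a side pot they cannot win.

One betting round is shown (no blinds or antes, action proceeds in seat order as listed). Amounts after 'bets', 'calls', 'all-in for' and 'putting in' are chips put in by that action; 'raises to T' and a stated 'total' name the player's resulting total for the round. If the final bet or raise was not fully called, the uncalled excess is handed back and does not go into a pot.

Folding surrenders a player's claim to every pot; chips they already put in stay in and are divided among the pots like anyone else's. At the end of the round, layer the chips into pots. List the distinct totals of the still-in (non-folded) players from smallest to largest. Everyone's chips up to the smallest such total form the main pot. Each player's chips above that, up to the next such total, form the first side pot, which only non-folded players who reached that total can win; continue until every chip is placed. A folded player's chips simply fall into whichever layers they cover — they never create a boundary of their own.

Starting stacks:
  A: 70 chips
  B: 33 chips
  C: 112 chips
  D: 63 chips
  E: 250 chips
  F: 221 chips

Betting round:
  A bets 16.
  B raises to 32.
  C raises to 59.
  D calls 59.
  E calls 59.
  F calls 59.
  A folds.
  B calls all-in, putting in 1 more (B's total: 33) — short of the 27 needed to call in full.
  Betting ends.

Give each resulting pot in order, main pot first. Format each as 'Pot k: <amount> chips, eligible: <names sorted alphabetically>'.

Contributions: A=16, B=33, C=59, D=59, E=59, F=59
Folded: A
Pot levels (distinct totals of non-folded players): 33, 59
Layer 1-33: A 16 + B 33 + C 33 + D 33 + E 33 + F 33 = 181 chips; eligible B, C, D, E, F
Layer 34-59: 26 each from C, D, E, F = 26*4 = 104 chips; eligible C, D, E, F

Pot 1: 181 chips, eligible: B, C, D, E, F
Pot 2: 104 chips, eligible: C, D, E, F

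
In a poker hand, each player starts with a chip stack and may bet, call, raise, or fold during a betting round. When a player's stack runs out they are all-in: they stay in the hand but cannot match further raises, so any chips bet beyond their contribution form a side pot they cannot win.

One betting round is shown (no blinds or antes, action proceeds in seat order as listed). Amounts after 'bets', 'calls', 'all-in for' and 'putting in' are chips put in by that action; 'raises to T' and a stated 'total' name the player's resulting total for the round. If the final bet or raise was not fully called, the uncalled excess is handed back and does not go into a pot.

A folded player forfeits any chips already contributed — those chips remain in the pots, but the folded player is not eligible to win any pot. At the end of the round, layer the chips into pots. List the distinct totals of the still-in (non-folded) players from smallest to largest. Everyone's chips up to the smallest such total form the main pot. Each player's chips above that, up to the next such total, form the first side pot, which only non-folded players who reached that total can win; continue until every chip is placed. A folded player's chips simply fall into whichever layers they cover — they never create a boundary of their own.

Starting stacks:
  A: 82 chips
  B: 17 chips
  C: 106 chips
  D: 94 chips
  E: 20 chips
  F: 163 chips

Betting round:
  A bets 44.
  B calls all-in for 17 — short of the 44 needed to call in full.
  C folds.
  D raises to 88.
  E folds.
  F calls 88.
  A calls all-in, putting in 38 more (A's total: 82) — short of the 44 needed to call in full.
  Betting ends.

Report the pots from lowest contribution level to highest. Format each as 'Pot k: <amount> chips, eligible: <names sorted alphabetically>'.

Contributions: A=82, B=17, D=88, F=88
Folded: C, E
Pot levels (distinct totals of non-folded players): 17, 82, 88
Layer 1-17: 17 each from A, B, D, F = 17*4 = 68 chips; eligible A, B, D, F
Layer 18-82: 65 each from A, D, F = 65*3 = 195 chips; eligible A, D, F
Layer 83-88: 6 each from D, F = 6*2 = 12 chips; eligible D, F

Pot 1: 68 chips, eligible: A, B, D, F
Pot 2: 195 chips, eligible: A, D, F
Pot 3: 12 chips, eligible: D, F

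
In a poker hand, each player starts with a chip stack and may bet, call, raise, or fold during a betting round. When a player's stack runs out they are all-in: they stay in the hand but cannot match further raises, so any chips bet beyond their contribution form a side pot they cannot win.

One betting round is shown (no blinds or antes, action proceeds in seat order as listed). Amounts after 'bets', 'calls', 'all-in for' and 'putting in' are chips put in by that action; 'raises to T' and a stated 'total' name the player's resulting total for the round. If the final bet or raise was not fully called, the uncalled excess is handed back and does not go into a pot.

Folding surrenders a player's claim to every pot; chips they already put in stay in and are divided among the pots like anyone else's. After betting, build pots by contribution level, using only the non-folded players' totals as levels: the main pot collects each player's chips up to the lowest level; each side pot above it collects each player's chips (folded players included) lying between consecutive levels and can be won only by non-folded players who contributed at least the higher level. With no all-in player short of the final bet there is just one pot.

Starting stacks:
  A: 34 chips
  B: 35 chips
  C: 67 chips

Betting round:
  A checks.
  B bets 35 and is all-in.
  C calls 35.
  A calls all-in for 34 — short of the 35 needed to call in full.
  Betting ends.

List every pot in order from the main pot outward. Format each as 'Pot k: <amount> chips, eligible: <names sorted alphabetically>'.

Contributions: A=34, B=35, C=35
Pot levels (distinct totals of non-folded players): 34, 35
Layer 1-34: 34 each from A, B, C = 34*3 = 102 chips; eligible A, B, C
Layer 35-35: 1 each from B, C = 1*2 = 2 chips; eligible B, C

Pot 1: 102 chips, eligible: A, B, C
Pot 2: 2 chips, eligible: B, C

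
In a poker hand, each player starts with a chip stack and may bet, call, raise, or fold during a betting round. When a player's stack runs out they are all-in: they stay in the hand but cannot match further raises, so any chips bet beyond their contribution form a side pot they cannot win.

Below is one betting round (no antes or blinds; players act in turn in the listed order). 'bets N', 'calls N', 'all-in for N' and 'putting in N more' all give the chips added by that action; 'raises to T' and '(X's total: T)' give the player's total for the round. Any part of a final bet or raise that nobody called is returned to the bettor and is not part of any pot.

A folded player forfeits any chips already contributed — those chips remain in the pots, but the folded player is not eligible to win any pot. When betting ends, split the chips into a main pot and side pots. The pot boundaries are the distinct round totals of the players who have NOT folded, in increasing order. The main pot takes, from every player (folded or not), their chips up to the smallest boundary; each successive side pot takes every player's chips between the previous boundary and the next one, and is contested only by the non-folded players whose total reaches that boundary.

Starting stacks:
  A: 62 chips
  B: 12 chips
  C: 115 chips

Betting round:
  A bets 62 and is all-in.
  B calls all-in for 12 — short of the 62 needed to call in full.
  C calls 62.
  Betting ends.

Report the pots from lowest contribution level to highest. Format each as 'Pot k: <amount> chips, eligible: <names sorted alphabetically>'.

Pot 1: 36 chips, eligible: A, B, C
Pot 2: 100 chips, eligible: A, C

Derivation:
Contributions: A=62, B=12, C=62
Pot levels (distinct totals of non-folded players): 12, 62
Layer 1-12: 12 each from A, B, C = 12*3 = 36 chips; eligible A, B, C
Layer 13-62: 50 each from A, C = 50*2 = 100 chips; eligible A, C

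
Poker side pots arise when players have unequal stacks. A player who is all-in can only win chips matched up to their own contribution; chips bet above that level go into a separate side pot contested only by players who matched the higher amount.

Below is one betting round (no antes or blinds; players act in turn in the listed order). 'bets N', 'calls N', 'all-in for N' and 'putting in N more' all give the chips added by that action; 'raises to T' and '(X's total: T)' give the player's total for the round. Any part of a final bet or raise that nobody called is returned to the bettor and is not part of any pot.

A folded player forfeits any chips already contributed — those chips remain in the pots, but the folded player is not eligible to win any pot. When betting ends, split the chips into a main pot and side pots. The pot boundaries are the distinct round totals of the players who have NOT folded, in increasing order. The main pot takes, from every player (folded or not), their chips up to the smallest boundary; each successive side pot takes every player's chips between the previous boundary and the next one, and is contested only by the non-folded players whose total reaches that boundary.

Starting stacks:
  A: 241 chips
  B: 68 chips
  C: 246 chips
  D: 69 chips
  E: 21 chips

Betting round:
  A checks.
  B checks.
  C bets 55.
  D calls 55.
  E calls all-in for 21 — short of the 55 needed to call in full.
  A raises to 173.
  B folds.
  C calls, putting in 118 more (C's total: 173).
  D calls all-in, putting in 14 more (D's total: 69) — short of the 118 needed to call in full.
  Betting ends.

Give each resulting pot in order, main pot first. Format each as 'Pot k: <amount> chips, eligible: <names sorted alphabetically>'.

Pot 1: 84 chips, eligible: A, C, D, E
Pot 2: 144 chips, eligible: A, C, D
Pot 3: 208 chips, eligible: A, C

Derivation:
Contributions: A=173, C=173, D=69, E=21
Folded: B
Pot levels (distinct totals of non-folded players): 21, 69, 173
Layer 1-21: 21 each from A, C, D, E = 21*4 = 84 chips; eligible A, C, D, E
Layer 22-69: 48 each from A, C, D = 48*3 = 144 chips; eligible A, C, D
Layer 70-173: 104 each from A, C = 104*2 = 208 chips; eligible A, C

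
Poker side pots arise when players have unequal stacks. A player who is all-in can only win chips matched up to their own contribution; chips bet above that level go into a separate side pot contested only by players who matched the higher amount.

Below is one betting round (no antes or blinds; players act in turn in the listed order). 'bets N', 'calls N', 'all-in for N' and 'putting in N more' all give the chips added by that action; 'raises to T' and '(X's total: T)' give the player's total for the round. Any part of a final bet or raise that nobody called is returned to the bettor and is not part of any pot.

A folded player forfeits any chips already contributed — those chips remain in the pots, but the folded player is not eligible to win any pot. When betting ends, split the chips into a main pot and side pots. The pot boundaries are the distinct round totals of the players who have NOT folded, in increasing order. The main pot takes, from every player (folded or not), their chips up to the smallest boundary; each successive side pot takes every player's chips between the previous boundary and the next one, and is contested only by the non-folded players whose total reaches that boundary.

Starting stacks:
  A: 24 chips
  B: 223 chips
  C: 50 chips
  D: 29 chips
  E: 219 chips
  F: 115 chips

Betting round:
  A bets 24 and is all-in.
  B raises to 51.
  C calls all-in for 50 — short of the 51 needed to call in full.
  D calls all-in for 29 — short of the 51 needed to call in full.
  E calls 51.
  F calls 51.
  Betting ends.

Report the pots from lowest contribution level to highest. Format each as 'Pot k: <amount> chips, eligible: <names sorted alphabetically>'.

Pot 1: 144 chips, eligible: A, B, C, D, E, F
Pot 2: 25 chips, eligible: B, C, D, E, F
Pot 3: 84 chips, eligible: B, C, E, F
Pot 4: 3 chips, eligible: B, E, F

Derivation:
Contributions: A=24, B=51, C=50, D=29, E=51, F=51
Pot levels (distinct totals of non-folded players): 24, 29, 50, 51
Layer 1-24: 24 each from A, B, C, D, E, F = 24*6 = 144 chips; eligible A, B, C, D, E, F
Layer 25-29: 5 each from B, C, D, E, F = 5*5 = 25 chips; eligible B, C, D, E, F
Layer 30-50: 21 each from B, C, E, F = 21*4 = 84 chips; eligible B, C, E, F
Layer 51-51: 1 each from B, E, F = 1*3 = 3 chips; eligible B, E, F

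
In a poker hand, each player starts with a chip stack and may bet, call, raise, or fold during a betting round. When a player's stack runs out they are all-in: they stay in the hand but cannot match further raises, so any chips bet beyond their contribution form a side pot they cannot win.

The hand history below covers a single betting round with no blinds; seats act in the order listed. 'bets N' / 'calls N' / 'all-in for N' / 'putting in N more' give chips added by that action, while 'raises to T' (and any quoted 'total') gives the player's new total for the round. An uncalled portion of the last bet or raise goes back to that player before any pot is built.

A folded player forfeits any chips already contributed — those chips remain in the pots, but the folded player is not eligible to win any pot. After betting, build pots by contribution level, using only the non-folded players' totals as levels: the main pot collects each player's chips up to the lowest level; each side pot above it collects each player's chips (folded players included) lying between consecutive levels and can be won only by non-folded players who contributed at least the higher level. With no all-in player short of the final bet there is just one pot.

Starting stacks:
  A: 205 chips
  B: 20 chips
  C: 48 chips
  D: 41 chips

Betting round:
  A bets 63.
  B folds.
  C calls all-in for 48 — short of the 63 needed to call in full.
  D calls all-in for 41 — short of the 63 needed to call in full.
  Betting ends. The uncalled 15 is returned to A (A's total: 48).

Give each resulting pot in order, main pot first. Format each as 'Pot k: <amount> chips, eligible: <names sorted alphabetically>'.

Contributions (after 15 returned to A): A=48, C=48, D=41
Folded: B
Pot levels (distinct totals of non-folded players): 41, 48
Layer 1-41: 41 each from A, C, D = 41*3 = 123 chips; eligible A, C, D
Layer 42-48: 7 each from A, C = 7*2 = 14 chips; eligible A, C

Pot 1: 123 chips, eligible: A, C, D
Pot 2: 14 chips, eligible: A, C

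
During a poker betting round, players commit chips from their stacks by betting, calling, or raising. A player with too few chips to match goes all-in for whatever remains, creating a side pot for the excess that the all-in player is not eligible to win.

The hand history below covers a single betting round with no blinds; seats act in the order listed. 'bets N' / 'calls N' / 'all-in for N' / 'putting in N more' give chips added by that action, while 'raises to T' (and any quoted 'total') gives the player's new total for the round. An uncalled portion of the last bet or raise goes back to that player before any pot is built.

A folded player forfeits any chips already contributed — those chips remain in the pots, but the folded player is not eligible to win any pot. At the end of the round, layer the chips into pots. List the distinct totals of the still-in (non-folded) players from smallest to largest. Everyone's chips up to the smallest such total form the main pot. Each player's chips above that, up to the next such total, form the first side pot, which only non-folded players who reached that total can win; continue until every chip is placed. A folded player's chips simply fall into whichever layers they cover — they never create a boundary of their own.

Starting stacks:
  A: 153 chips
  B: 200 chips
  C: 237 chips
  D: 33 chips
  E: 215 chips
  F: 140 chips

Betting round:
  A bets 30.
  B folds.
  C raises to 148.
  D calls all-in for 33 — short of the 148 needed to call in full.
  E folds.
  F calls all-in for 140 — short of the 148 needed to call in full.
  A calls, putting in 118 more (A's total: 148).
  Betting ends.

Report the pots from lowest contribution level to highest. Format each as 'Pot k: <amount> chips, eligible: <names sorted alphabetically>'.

Pot 1: 132 chips, eligible: A, C, D, F
Pot 2: 321 chips, eligible: A, C, F
Pot 3: 16 chips, eligible: A, C

Derivation:
Contributions: A=148, C=148, D=33, F=140
Folded: B, E
Pot levels (distinct totals of non-folded players): 33, 140, 148
Layer 1-33: 33 each from A, C, D, F = 33*4 = 132 chips; eligible A, C, D, F
Layer 34-140: 107 each from A, C, F = 107*3 = 321 chips; eligible A, C, F
Layer 141-148: 8 each from A, C = 8*2 = 16 chips; eligible A, C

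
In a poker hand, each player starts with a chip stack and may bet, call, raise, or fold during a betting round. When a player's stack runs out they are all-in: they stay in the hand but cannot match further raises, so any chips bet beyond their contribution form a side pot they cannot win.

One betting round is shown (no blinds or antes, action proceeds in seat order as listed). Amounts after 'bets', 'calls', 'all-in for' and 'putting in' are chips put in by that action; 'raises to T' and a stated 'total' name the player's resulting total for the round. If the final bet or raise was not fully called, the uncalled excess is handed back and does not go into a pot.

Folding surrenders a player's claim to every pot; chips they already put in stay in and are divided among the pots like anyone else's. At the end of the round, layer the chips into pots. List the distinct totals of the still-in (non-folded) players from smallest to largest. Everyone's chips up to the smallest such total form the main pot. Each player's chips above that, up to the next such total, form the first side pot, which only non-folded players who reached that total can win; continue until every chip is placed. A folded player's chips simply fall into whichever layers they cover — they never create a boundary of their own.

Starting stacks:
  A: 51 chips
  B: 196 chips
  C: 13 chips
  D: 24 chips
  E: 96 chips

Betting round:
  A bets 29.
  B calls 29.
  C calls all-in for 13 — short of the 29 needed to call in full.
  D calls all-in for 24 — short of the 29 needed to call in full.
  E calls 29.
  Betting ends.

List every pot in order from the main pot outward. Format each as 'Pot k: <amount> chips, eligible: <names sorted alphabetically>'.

Pot 1: 65 chips, eligible: A, B, C, D, E
Pot 2: 44 chips, eligible: A, B, D, E
Pot 3: 15 chips, eligible: A, B, E

Derivation:
Contributions: A=29, B=29, C=13, D=24, E=29
Pot levels (distinct totals of non-folded players): 13, 24, 29
Layer 1-13: 13 each from A, B, C, D, E = 13*5 = 65 chips; eligible A, B, C, D, E
Layer 14-24: 11 each from A, B, D, E = 11*4 = 44 chips; eligible A, B, D, E
Layer 25-29: 5 each from A, B, E = 5*3 = 15 chips; eligible A, B, E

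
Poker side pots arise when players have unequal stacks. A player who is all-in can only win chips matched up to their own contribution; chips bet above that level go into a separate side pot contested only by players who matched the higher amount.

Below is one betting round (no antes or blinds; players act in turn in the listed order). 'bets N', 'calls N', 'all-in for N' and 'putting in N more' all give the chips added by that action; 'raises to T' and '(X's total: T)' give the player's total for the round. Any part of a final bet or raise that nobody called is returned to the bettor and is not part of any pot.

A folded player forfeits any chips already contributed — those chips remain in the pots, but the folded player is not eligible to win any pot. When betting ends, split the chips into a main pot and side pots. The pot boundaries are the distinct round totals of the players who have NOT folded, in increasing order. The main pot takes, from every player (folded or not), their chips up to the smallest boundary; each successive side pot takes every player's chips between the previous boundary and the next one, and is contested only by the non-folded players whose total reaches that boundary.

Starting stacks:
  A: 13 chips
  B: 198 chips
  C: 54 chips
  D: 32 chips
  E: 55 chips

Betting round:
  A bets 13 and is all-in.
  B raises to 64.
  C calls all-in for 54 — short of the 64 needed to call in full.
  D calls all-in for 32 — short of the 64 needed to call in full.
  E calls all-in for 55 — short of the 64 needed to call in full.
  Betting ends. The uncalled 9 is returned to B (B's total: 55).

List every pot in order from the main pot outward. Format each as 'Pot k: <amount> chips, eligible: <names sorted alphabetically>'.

Contributions (after 9 returned to B): A=13, B=55, C=54, D=32, E=55
Pot levels (distinct totals of non-folded players): 13, 32, 54, 55
Layer 1-13: 13 each from A, B, C, D, E = 13*5 = 65 chips; eligible A, B, C, D, E
Layer 14-32: 19 each from B, C, D, E = 19*4 = 76 chips; eligible B, C, D, E
Layer 33-54: 22 each from B, C, E = 22*3 = 66 chips; eligible B, C, E
Layer 55-55: 1 each from B, E = 1*2 = 2 chips; eligible B, E

Pot 1: 65 chips, eligible: A, B, C, D, E
Pot 2: 76 chips, eligible: B, C, D, E
Pot 3: 66 chips, eligible: B, C, E
Pot 4: 2 chips, eligible: B, E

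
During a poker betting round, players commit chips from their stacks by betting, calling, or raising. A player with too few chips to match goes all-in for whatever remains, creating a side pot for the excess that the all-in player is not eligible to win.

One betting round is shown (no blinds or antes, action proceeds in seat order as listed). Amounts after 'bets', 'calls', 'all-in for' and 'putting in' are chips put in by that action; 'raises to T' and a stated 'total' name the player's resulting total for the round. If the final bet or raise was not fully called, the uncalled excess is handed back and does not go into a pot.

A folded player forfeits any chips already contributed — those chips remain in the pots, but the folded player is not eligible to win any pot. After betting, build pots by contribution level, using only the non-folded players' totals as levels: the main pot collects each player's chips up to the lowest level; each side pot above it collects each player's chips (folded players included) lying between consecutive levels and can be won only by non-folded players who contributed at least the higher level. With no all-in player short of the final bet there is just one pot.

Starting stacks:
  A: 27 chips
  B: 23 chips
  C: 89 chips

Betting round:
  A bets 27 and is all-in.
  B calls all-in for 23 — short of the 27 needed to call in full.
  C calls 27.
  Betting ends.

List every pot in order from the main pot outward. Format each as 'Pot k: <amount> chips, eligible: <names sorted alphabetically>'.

Pot 1: 69 chips, eligible: A, B, C
Pot 2: 8 chips, eligible: A, C

Derivation:
Contributions: A=27, B=23, C=27
Pot levels (distinct totals of non-folded players): 23, 27
Layer 1-23: 23 each from A, B, C = 23*3 = 69 chips; eligible A, B, C
Layer 24-27: 4 each from A, C = 4*2 = 8 chips; eligible A, C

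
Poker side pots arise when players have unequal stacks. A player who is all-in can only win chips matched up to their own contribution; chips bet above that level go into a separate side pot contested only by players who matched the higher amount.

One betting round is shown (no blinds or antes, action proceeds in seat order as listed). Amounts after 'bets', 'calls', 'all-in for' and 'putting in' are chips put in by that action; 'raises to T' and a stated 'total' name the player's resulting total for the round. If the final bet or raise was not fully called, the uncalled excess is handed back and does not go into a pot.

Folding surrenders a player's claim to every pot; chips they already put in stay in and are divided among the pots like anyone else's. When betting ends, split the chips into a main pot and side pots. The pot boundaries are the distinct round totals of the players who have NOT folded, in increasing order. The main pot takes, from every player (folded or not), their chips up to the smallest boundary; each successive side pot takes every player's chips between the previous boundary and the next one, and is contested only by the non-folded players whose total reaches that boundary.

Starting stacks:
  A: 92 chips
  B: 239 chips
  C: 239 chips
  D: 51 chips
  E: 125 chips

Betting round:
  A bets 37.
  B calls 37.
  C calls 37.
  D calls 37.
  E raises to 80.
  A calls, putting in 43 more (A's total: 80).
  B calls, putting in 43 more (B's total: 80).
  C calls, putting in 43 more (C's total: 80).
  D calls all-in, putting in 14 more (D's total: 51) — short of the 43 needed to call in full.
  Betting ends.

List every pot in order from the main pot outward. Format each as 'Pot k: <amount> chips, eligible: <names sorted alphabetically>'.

Contributions: A=80, B=80, C=80, D=51, E=80
Pot levels (distinct totals of non-folded players): 51, 80
Layer 1-51: 51 each from A, B, C, D, E = 51*5 = 255 chips; eligible A, B, C, D, E
Layer 52-80: 29 each from A, B, C, E = 29*4 = 116 chips; eligible A, B, C, E

Pot 1: 255 chips, eligible: A, B, C, D, E
Pot 2: 116 chips, eligible: A, B, C, E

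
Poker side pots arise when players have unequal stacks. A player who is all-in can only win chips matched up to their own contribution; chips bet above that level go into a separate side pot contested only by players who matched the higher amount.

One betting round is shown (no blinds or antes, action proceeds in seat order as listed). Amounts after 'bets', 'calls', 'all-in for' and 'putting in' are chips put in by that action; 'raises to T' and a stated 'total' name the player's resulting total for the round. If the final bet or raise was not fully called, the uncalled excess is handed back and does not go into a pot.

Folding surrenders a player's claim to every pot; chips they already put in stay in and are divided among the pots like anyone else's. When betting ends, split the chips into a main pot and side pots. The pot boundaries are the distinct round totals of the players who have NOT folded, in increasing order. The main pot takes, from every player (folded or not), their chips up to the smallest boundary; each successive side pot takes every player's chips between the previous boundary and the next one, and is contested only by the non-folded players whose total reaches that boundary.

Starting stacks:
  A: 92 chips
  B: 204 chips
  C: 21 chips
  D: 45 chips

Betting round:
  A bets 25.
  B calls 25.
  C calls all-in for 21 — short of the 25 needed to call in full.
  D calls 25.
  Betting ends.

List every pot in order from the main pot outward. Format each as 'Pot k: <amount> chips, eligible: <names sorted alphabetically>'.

Pot 1: 84 chips, eligible: A, B, C, D
Pot 2: 12 chips, eligible: A, B, D

Derivation:
Contributions: A=25, B=25, C=21, D=25
Pot levels (distinct totals of non-folded players): 21, 25
Layer 1-21: 21 each from A, B, C, D = 21*4 = 84 chips; eligible A, B, C, D
Layer 22-25: 4 each from A, B, D = 4*3 = 12 chips; eligible A, B, D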